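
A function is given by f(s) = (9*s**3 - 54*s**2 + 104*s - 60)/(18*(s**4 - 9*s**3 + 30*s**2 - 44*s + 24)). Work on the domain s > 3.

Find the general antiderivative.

An antiderivative F(s) passes only if d/ds[F] lands on f(s) exactly.
Check: d/ds[(9*(s - 2)**2*log(s - 3) + 2)/(18*(s - 2)**2)] = (9*s**3 - 54*s**2 + 104*s - 60)/(18*s**4 - 162*s**3 + 540*s**2 - 792*s + 432), which equals f(s).

F(s) = (9*(s - 2)**2*log(s - 3) + 2)/(18*(s - 2)**2) + C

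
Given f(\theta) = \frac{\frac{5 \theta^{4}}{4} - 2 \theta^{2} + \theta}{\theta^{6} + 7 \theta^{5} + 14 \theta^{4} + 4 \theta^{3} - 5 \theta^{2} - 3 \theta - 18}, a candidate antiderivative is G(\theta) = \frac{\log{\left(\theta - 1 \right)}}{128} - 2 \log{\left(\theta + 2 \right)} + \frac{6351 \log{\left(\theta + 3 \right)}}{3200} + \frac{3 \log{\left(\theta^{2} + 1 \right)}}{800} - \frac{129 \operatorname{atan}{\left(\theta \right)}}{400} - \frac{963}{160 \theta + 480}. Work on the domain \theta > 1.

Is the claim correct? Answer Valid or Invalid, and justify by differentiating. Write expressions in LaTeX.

d/d\theta[G] = \frac{15 \theta^{4} - 24 \theta^{2} + 12 \theta}{4 \theta^{6} + 28 \theta^{5} + 56 \theta^{4} + 16 \theta^{3} - 20 \theta^{2} - 12 \theta - 72}
d/d\theta[G] - f(\theta) = \frac{5 \theta^{4} - 8 \theta^{2} + 4 \theta}{2 \theta^{6} + 14 \theta^{5} + 28 \theta^{4} + 8 \theta^{3} - 10 \theta^{2} - 6 \theta - 36} != 0.

Invalid: d/d\theta[G] - f = \frac{5 \theta^{4} - 8 \theta^{2} + 4 \theta}{2 \theta^{6} + 14 \theta^{5} + 28 \theta^{4} + 8 \theta^{3} - 10 \theta^{2} - 6 \theta - 36}, which is not 0.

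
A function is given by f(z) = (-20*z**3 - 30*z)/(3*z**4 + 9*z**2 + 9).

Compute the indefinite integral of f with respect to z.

f matches the chain-rule pattern g'(h)*h' with inner function h(z) = z**4 + 3*z**2 + 3; substituting u = h(z) collapses the integral.
Check: d/dz[-5*log(z**4 + 3*z**2 + 3)/3] = (-20*z**3 - 30*z)/(3*z**4 + 9*z**2 + 9) = f(z).

F(z) = -5*log(z**4 + 3*z**2 + 3)/3 + C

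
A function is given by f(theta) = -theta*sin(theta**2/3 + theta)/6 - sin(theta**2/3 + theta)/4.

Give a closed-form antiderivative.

f matches the chain-rule pattern g'(h)*h' with inner function h(theta) = theta**2/3 + theta; substituting u = h(theta) collapses the integral.
Check: d/dtheta[cos(theta**2/3 + theta)/4] = -theta*sin(theta**2/3 + theta)/6 - sin(theta**2/3 + theta)/4 = f(theta).

An antiderivative is F(theta) = cos(theta**2/3 + theta)/4.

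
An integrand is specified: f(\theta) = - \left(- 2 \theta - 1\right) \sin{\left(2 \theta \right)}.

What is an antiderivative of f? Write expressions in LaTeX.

An antiderivative F(\theta) passes only if d/d\theta[F] lands on f(\theta) exactly.
Check: d/d\theta[- \theta \cos{\left(2 \theta \right)} + \frac{\sin{\left(2 \theta \right)}}{2} - \frac{\cos{\left(2 \theta \right)}}{2}] = 2 \theta \sin{\left(2 \theta \right)} + \sin{\left(2 \theta \right)}, which equals f(\theta).

An antiderivative is F(\theta) = - \theta \cos{\left(2 \theta \right)} + \frac{\sin{\left(2 \theta \right)}}{2} - \frac{\cos{\left(2 \theta \right)}}{2}.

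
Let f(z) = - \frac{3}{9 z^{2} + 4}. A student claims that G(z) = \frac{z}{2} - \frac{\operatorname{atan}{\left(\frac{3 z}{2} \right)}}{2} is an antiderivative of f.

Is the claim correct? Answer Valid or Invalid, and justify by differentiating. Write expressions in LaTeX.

d/dz[G] = \frac{9 z^{2} - 2}{18 z^{2} + 8}
d/dz[G] - f(z) = \frac{1}{2} != 0.

Invalid: d/dz[G] - f = \frac{1}{2}, which is not 0.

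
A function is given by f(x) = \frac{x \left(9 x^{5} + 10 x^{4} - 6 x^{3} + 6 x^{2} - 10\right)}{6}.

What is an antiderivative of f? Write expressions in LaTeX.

Whatever form F(x) takes, F'(x) = f(x) is non-negotiable.
Check: d/dx[\frac{x^{2} \left(270 x^{5} + 350 x^{4} - 252 x^{3} + 315 x^{2} - 1050\right)}{1260}] = \frac{3 x^{6}}{2} + \frac{5 x^{5}}{3} - x^{4} + x^{3} - \frac{5 x}{3}, which equals f(x).

An antiderivative is F(x) = \frac{x^{2} \left(270 x^{5} + 350 x^{4} - 252 x^{3} + 315 x^{2} - 1050\right)}{1260}.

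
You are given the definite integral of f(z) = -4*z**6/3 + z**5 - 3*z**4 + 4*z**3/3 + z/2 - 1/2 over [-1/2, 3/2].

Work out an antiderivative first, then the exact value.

The integrand splits into summands that can be handled one at a time.
F(z) = -4*z**7/21 + z**6/6 - 3*z**5/5 + z**4/3 + z**2/4 - z/2 is an antiderivative of f.
Check: d/dz[-4*z**7/21 + z**6/6 - 3*z**5/5 + z**4/3 + z**2/4 - z/2] = -4*z**6/3 + z**5 - 3*z**4 + 4*z**3/3 + z/2 - 1/2 = f(z).
F(3/2) = -19767/4480; F(-1/2) = 4787/13440.
Integral = F(3/2) - F(-1/2) = -8011/1680.

Antiderivative: F(z) = -4*z**7/21 + z**6/6 - 3*z**5/5 + z**4/3 + z**2/4 - z/2; value = -8011/1680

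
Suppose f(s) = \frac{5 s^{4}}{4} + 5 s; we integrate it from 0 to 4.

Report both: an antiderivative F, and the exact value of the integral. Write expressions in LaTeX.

Integrate term by term and add the pieces.
F(s) = \frac{s^{2} \left(s^{3} + 10\right)}{4} is an antiderivative of f.
Check: d/ds[\frac{s^{2} \left(s^{3} + 10\right)}{4}] = \frac{5 s^{4}}{4} + 5 s = f(s).
F(4) = 296; F(0) = 0.
Integral = F(4) - F(0) = 296.

Antiderivative: F(s) = \frac{s^{2} \left(s^{3} + 10\right)}{4}; value = 296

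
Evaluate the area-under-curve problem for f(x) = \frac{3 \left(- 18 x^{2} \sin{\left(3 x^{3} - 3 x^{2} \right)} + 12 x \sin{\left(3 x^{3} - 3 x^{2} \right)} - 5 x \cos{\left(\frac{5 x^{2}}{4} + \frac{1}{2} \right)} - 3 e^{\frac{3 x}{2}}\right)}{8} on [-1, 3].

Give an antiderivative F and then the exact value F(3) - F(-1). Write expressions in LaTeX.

Antiderivative: F(x) = - \frac{3 e^{\frac{3 x}{2}}}{4} - \frac{3 \sin{\left(\frac{5 x^{2}}{4} + \frac{1}{2} \right)}}{4} + \frac{3 \cos{\left(3 x^{3} - 3 x^{2} \right)}}{4}; value = - \frac{3 e^{\frac{9}{2}}}{4} - \frac{3 \cos{\left(6 \right)}}{4} + \frac{3 \cos{\left(54 \right)}}{4} + \frac{3}{4 e^{\frac{3}{2}}} - \frac{3 \sin{\left(\frac{47}{4} \right)}}{4} + \frac{3 \sin{\left(\frac{7}{4} \right)}}{4}

Check any antiderivative F(x) by computing F'(x) and comparing it with f(x).
F(x) = - \frac{3 e^{\frac{3 x}{2}}}{4} - \frac{3 \sin{\left(\frac{5 x^{2}}{4} + \frac{1}{2} \right)}}{4} + \frac{3 \cos{\left(3 x^{3} - 3 x^{2} \right)}}{4} is an antiderivative of f.
Check: d/dx[- \frac{3 e^{\frac{3 x}{2}}}{4} - \frac{3 \sin{\left(\frac{5 x^{2}}{4} + \frac{1}{2} \right)}}{4} + \frac{3 \cos{\left(3 x^{3} - 3 x^{2} \right)}}{4}] = - \frac{27 x^{2} \sin{\left(3 x^{3} - 3 x^{2} \right)}}{4} + \frac{9 x \sin{\left(3 x^{3} - 3 x^{2} \right)}}{2} - \frac{15 x \cos{\left(\frac{5 x^{2}}{4} + \frac{1}{2} \right)}}{8} - \frac{9 e^{\frac{3 x}{2}}}{8}, which equals f(x).
F(3) = - \frac{3 e^{\frac{9}{2}}}{4} + \frac{3 \cos{\left(54 \right)}}{4} - \frac{3 \sin{\left(\frac{47}{4} \right)}}{4}; F(-1) = - \frac{3 \sin{\left(\frac{7}{4} \right)}}{4} - \frac{3}{4 e^{\frac{3}{2}}} + \frac{3 \cos{\left(6 \right)}}{4}.
Integral = F(3) - F(-1) = - \frac{3 e^{\frac{9}{2}}}{4} - \frac{3 \cos{\left(6 \right)}}{4} + \frac{3 \cos{\left(54 \right)}}{4} + \frac{3}{4 e^{\frac{3}{2}}} - \frac{3 \sin{\left(\frac{47}{4} \right)}}{4} + \frac{3 \sin{\left(\frac{7}{4} \right)}}{4}.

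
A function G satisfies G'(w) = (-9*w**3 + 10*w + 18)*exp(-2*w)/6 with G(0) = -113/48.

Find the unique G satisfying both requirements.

G(w) = (36*w**3 + 54*w**2 + 14*w - 48*exp(2*w) - 65)*exp(-2*w)/48

G'(w) has the shape u'v + uv' for u = 3*w**3/4 + 9*w**2/8 + 7*w/24 - 65/48 and v = exp(-2*w) — it is the derivative of the product u*v.
A general antiderivative is (36*w**3 + 54*w**2 + 14*w - 65)*exp(-2*w)/48 + C.
The condition gives C = -113/48 - (-65/48) = -1.
So G(w) = (36*w**3 + 54*w**2 + 14*w - 48*exp(2*w) - 65)*exp(-2*w)/48.
Check: d/dw[(36*w**3 + 54*w**2 + 14*w - 48*exp(2*w) - 65)*exp(-2*w)/48] = (-9*w**3 + 10*w + 18)*exp(-2*w)/6 = G'(w).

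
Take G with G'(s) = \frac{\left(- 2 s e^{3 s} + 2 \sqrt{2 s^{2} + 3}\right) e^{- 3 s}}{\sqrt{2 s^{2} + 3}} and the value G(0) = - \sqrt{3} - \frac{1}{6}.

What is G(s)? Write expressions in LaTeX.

G(s) = - \frac{\left(6 \sqrt{2 s^{2} + 3} e^{3 s} - 3 e^{3 s} + 4\right) e^{- 3 s}}{6}

Any candidate G(s) must reproduce the stated G'(s) exactly.
A general antiderivative is - \sqrt{2 s^{2} + 3} - \frac{2 e^{- 3 s}}{3} + C.
The condition gives C = - \sqrt{3} - \frac{1}{6} - (- \sqrt{3} - \frac{2}{3}) = \frac{1}{2}.
So G(s) = - \frac{\left(6 \sqrt{2 s^{2} + 3} e^{3 s} - 3 e^{3 s} + 4\right) e^{- 3 s}}{6}.
Check: d/ds[- \frac{\left(6 \sqrt{2 s^{2} + 3} e^{3 s} - 3 e^{3 s} + 4\right) e^{- 3 s}}{6}] = \frac{\left(- 2 s e^{3 s} + 2 \sqrt{2 s^{2} + 3}\right) e^{- 3 s}}{\sqrt{2 s^{2} + 3}} = G'(s).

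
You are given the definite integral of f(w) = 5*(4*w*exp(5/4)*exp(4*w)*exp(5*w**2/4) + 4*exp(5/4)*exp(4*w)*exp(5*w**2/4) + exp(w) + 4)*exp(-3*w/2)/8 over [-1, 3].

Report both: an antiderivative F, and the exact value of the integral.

An antiderivative F(w) passes only if d/dw[F] lands on f(w) exactly.
F(w) = (12*exp(5/4)*exp(4*w)*exp(5*w**2/4) - 15*exp(w) - 20)*exp(-3*w/2)/12 is an antiderivative of f.
Check: d/dw[(12*exp(5/4)*exp(4*w)*exp(5*w**2/4) - 15*exp(w) - 20)*exp(-3*w/2)/12] = (20*w*exp(5/4)*exp(4*w)*exp(5*w**2/4) + 20*exp(5/4)*exp(4*w)*exp(5*w**2/4) + 5*exp(w) + 20)*exp(-3*w/2)/8, which equals f(w).
F(3) = -5*exp(-3/2)/4 - 5*exp(-9/2)/3 + exp(20); F(-1) = -5*exp(3/2)/3 - 5*exp(1/2)/4 + 1.
Integral = F(3) - F(-1) = -1 - 5*exp(-3/2)/4 - 5*exp(-9/2)/3 + 5*exp(1/2)/4 + 5*exp(3/2)/3 + exp(20).

Antiderivative: F(w) = (12*exp(5/4)*exp(4*w)*exp(5*w**2/4) - 15*exp(w) - 20)*exp(-3*w/2)/12; value = -1 - 5*exp(-3/2)/4 - 5*exp(-9/2)/3 + 5*exp(1/2)/4 + 5*exp(3/2)/3 + exp(20)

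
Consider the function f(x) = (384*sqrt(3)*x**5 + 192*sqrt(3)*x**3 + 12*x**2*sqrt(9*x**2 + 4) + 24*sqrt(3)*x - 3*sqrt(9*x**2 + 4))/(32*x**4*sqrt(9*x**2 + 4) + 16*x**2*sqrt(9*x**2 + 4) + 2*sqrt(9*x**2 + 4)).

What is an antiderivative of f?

An antiderivative is F(x) = (-9*x + 8*sqrt(3)*(4*x**2 + 1)*sqrt(9*x**2 + 4))/(6*(4*x**2 + 1)).

An antiderivative F(x) passes only if d/dx[F] lands on f(x) exactly.
Check: d/dx[(-9*x + 8*sqrt(3)*(4*x**2 + 1)*sqrt(9*x**2 + 4))/(6*(4*x**2 + 1))] = (384*sqrt(3)*x**5 + 192*sqrt(3)*x**3 + 12*x**2*sqrt(9*x**2 + 4) + 24*sqrt(3)*x - 3*sqrt(9*x**2 + 4))/(32*x**4*sqrt(9*x**2 + 4) + 16*x**2*sqrt(9*x**2 + 4) + 2*sqrt(9*x**2 + 4)) = f(x).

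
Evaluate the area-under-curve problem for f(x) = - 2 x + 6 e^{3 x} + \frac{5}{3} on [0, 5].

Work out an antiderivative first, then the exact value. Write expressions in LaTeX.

The integrand splits into summands that can be handled one at a time.
F(x) = - \frac{3 x^{2} - 5 x - 6 e^{3 x} - 6}{3} is an antiderivative of f.
Check: d/dx[- \frac{3 x^{2} - 5 x - 6 e^{3 x} - 6}{3}] = - 2 x + 6 e^{3 x} + \frac{5}{3} = f(x).
F(5) = - \frac{44}{3} + 2 e^{15}; F(0) = 4.
Integral = F(5) - F(0) = - \frac{56}{3} + 2 e^{15}.

Antiderivative: F(x) = - \frac{3 x^{2} - 5 x - 6 e^{3 x} - 6}{3}; value = - \frac{56}{3} + 2 e^{15}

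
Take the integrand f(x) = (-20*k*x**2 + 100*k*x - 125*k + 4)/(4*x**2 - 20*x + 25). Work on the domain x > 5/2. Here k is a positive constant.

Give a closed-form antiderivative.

An antiderivative is F(x) = -5*k*x - 2/(2*x - 5).

Recover f(x) by differentiating a candidate F(x); any mismatch rules it out.
Check: d/dx[-5*k*x - 2/(2*x - 5)] = (-20*k*x**2 + 100*k*x - 125*k + 4)/(4*x**2 - 20*x + 25) = f(x).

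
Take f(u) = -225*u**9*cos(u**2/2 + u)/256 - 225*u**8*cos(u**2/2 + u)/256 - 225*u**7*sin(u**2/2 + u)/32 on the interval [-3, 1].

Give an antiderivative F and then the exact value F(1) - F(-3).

Antiderivative: F(u) = -225*u**8*sin(u**2/2 + u)/256; value = 46125*sin(3/2)/8

f has the shape v'r + vr' for v = -225*u**8/256 and r = sin(u**2/2 + u) — it is the derivative of the product v*r.
F(u) = -225*u**8*sin(u**2/2 + u)/256 is an antiderivative of f.
Check: d/du[-225*u**8*sin(u**2/2 + u)/256] = -225*u**9*cos(u**2/2 + u)/256 - 225*u**8*cos(u**2/2 + u)/256 - 225*u**7*sin(u**2/2 + u)/32 = f(u).
F(1) = -225*sin(3/2)/256; F(-3) = -1476225*sin(3/2)/256.
Integral = F(1) - F(-3) = 46125*sin(3/2)/8.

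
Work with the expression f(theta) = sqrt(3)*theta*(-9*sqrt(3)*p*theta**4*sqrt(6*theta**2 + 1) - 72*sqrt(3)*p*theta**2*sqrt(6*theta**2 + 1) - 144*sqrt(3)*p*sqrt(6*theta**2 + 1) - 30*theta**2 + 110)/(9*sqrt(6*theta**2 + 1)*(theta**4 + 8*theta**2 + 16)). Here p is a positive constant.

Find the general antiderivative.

Differentiate the proposed F(theta) back; it has to land on f(theta) exactly.
Check: d/dtheta[(-9*sqrt(3)*p*theta**4 - 36*sqrt(3)*p*theta**2 + 10*sqrt(6*theta**2 + 1))/(6*sqrt(3)*theta**2 + 24*sqrt(3))] = (-27*p*theta**5*sqrt(6*theta**2 + 1) - 216*p*theta**3*sqrt(6*theta**2 + 1) - 432*p*theta*sqrt(6*theta**2 + 1) - 30*sqrt(3)*theta**3 + 110*sqrt(3)*theta)/(9*theta**4*sqrt(6*theta**2 + 1) + 72*theta**2*sqrt(6*theta**2 + 1) + 144*sqrt(6*theta**2 + 1)), which equals f(theta).

F(theta) = (-9*sqrt(3)*p*theta**4 - 36*sqrt(3)*p*theta**2 + 10*sqrt(6*theta**2 + 1))/(6*sqrt(3)*theta**2 + 24*sqrt(3)) + C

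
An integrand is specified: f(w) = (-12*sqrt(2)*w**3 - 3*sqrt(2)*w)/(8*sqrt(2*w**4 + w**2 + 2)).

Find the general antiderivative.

The substitution u = w**4 + w**2/2 + 1 works: f is exactly (dF/du)*(du/dw) for that inner function.
Check: d/dw[-3*sqrt(2)*sqrt(2*w**4 + w**2 + 2)/8] = (-12*sqrt(2)*w**3 - 3*sqrt(2)*w)/(8*sqrt(2*w**4 + w**2 + 2)) = f(w).

F(w) = -3*sqrt(2)*sqrt(2*w**4 + w**2 + 2)/8 + C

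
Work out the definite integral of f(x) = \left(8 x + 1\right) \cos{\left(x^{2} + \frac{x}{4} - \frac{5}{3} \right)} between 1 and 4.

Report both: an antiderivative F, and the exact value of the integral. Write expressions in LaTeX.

Antiderivative: F(x) = 4 \sin{\left(x^{2} + \frac{x}{4} - \frac{5}{3} \right)}; value = 4 \sin{\left(\frac{46}{3} \right)} + 4 \sin{\left(\frac{5}{12} \right)}

The substitution u = x^{2} + \frac{x}{4} - \frac{5}{3} works: f is exactly (dF/du)*(du/dx) for that inner function.
F(x) = 4 \sin{\left(x^{2} + \frac{x}{4} - \frac{5}{3} \right)} is an antiderivative of f.
Check: d/dx[4 \sin{\left(x^{2} + \frac{x}{4} - \frac{5}{3} \right)}] = 8 x \cos{\left(x^{2} + \frac{x}{4} - \frac{5}{3} \right)} + \cos{\left(x^{2} + \frac{x}{4} - \frac{5}{3} \right)}, which equals f(x).
F(4) = 4 \sin{\left(\frac{46}{3} \right)}; F(1) = - 4 \sin{\left(\frac{5}{12} \right)}.
Integral = F(4) - F(1) = 4 \sin{\left(\frac{46}{3} \right)} + 4 \sin{\left(\frac{5}{12} \right)}.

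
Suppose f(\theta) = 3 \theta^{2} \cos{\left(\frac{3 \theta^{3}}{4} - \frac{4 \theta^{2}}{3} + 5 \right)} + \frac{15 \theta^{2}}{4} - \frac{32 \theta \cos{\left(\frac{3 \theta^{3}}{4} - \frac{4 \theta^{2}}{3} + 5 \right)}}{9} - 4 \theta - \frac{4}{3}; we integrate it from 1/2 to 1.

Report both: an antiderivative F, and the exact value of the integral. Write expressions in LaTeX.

Integrate term by term and add the pieces.
F(\theta) = \frac{15 \theta^{3} - 24 \theta^{2} - 16 \theta + 16 \sin{\left(\frac{3 \theta^{3}}{4} - \frac{4 \theta^{2}}{3} + 5 \right)}}{12} is an antiderivative of f.
Check: d/d\theta[\frac{15 \theta^{3} - 24 \theta^{2} - 16 \theta + 16 \sin{\left(\frac{3 \theta^{3}}{4} - \frac{4 \theta^{2}}{3} + 5 \right)}}{12}] = 3 \theta^{2} \cos{\left(\frac{3 \theta^{3}}{4} - \frac{4 \theta^{2}}{3} + 5 \right)} + \frac{15 \theta^{2}}{4} - \frac{32 \theta \cos{\left(\frac{3 \theta^{3}}{4} - \frac{4 \theta^{2}}{3} + 5 \right)}}{9} - 4 \theta - \frac{4}{3} = f(\theta).
F(1) = - \frac{25}{12} + \frac{4 \sin{\left(\frac{53}{12} \right)}}{3}; F(1/2) = \frac{4 \sin{\left(\frac{457}{96} \right)}}{3} - \frac{97}{96}.
Integral = F(1) - F(1/2) = \frac{4 \sin{\left(\frac{53}{12} \right)}}{3} - \frac{103}{96} - \frac{4 \sin{\left(\frac{457}{96} \right)}}{3}.

Antiderivative: F(\theta) = \frac{15 \theta^{3} - 24 \theta^{2} - 16 \theta + 16 \sin{\left(\frac{3 \theta^{3}}{4} - \frac{4 \theta^{2}}{3} + 5 \right)}}{12}; value = \frac{4 \sin{\left(\frac{53}{12} \right)}}{3} - \frac{103}{96} - \frac{4 \sin{\left(\frac{457}{96} \right)}}{3}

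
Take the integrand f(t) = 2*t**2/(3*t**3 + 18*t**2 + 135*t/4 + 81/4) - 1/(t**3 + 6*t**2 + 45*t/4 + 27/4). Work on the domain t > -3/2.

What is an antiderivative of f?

Factor the denominator (3*(t + 3)*(2*t + 3)**2) and decompose: f = -28/(9*(2*t + 3)) + 4/(3*(2*t + 3)**2) + 20/(9*(t + 3)); each piece integrates to a log, atan, or power term.
Check: d/dt[(-28*t*log(t + 3/2) + 40*t*log(t + 3) - 42*log(t + 3/2) + 60*log(t + 3) - 6)/(18*t + 27)] = (8*t**2 - 12)/(12*t**3 + 72*t**2 + 135*t + 81), which equals f(t).

An antiderivative is F(t) = (-28*t*log(t + 3/2) + 40*t*log(t + 3) - 42*log(t + 3/2) + 60*log(t + 3) - 6)/(18*t + 27).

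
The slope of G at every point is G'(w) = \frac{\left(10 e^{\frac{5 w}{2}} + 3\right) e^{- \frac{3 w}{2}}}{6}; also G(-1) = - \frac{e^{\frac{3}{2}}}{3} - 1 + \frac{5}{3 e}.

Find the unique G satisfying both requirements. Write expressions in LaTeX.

G(w) = \frac{\left(5 e^{\frac{5 w}{2}} - 3 e^{\frac{3 w}{2}} - 1\right) e^{- \frac{3 w}{2}}}{3}

Since d/dw undoes antidifferentiation here, G(w) must give back the stated G'(w).
A general antiderivative is \frac{5 e^{w}}{3} - \frac{e^{- \frac{3 w}{2}}}{3} + C.
The condition gives C = - \frac{e^{\frac{3}{2}}}{3} - 1 + \frac{5}{3 e} - (- \frac{e^{\frac{3}{2}}}{3} + \frac{5}{3 e}) = -1.
So G(w) = \frac{\left(5 e^{\frac{5 w}{2}} - 3 e^{\frac{3 w}{2}} - 1\right) e^{- \frac{3 w}{2}}}{3}.
Check: d/dw[\frac{\left(5 e^{\frac{5 w}{2}} - 3 e^{\frac{3 w}{2}} - 1\right) e^{- \frac{3 w}{2}}}{3}] = \frac{\left(10 e^{\frac{5 w}{2}} + 3\right) e^{- \frac{3 w}{2}}}{6} = G'(w).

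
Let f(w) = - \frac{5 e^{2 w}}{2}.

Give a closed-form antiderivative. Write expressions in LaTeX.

Whatever form F(w) takes, F'(w) = f(w) is non-negotiable.
Check: d/dw[- \frac{5 e^{2 w}}{4}] = - \frac{5 e^{2 w}}{2} = f(w).

An antiderivative is F(w) = - \frac{5 e^{2 w}}{4}.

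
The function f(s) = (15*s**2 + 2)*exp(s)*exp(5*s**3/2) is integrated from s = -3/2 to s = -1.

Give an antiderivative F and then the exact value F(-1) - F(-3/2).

Antiderivative: F(s) = 2*exp(s)*exp(5*s**3/2); value = -2*exp(-159/16) + 2*exp(-7/2)

Recognize the product-rule pattern: f = u'v + uv' with u = 2*exp(s), v = exp(5*s**3/2), so integration by parts undoes it.
F(s) = 2*exp(s)*exp(5*s**3/2) is an antiderivative of f.
Check: d/ds[2*exp(s)*exp(5*s**3/2)] = 15*s**2*exp(s)*exp(5*s**3/2) + 2*exp(s)*exp(5*s**3/2), which equals f(s).
F(-1) = 2*exp(-7/2); F(-3/2) = 2*exp(-159/16).
Integral = F(-1) - F(-3/2) = -2*exp(-159/16) + 2*exp(-7/2).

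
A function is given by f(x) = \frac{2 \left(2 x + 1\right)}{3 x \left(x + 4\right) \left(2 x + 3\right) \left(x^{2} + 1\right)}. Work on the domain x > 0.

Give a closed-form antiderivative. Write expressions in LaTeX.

An antiderivative is F(x) = \frac{\log{\left(x \right)}}{18} + \frac{32 \log{\left(x + \frac{3}{2} \right)}}{585} - \frac{7 \log{\left(x + 4 \right)}}{510} - \frac{32 \log{\left(x^{2} + 1 \right)}}{663} + \frac{6 \operatorname{atan}{\left(x \right)}}{221}.

Factor the denominator (3 x \left(x + 4\right) \left(2 x + 3\right) \left(x^{2} + 1\right)) and decompose: f = - \frac{2 \left(32 x - 9\right)}{663 \left(x^{2} + 1\right)} + \frac{64}{585 \left(2 x + 3\right)} - \frac{7}{510 \left(x + 4\right)} + \frac{1}{18 x}; each piece integrates to a log, atan, or power term.
Check: d/dx[\frac{\log{\left(x \right)}}{18} + \frac{32 \log{\left(x + \frac{3}{2} \right)}}{585} - \frac{7 \log{\left(x + 4 \right)}}{510} - \frac{32 \log{\left(x^{2} + 1 \right)}}{663} + \frac{6 \operatorname{atan}{\left(x \right)}}{221}] = \frac{4 x + 2}{6 x^{5} + 33 x^{4} + 42 x^{3} + 33 x^{2} + 36 x}, which equals f(x).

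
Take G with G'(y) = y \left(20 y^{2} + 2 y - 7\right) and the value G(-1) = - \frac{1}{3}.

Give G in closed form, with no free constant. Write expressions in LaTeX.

The proposed G(y) is checked by its d/dy: the result must match the given G'(y).
A general antiderivative is 5 y^{4} + \frac{2 y^{3}}{3} - \frac{7 y^{2}}{2} - \frac{5}{3} + C.
The condition gives C = - \frac{1}{3} - (- \frac{5}{6}) = \frac{1}{2}.
So G(y) = 5 y^{4} + \frac{2 y^{3}}{3} - \frac{7 y^{2}}{2} - \frac{7}{6}.
Check: d/dy[5 y^{4} + \frac{2 y^{3}}{3} - \frac{7 y^{2}}{2} - \frac{7}{6}] = 20 y^{3} + 2 y^{2} - 7 y, which equals G'(y).

G(y) = 5 y^{4} + \frac{2 y^{3}}{3} - \frac{7 y^{2}}{2} - \frac{7}{6}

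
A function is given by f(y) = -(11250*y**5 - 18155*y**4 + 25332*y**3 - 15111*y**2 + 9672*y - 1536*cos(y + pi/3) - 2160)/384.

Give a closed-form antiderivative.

An antiderivative is F(y) = -(1875*y**6 - 3631*y**5 + 6333*y**4 - 5037*y**3 + 4836*y**2 - 2160*y - 1536*sin(y + pi/3) + 1248)/384.

A first test for any F(y): its y-derivative must equal f(y) identically.
Check: d/dy[-(1875*y**6 - 3631*y**5 + 6333*y**4 - 5037*y**3 + 4836*y**2 - 2160*y - 1536*sin(y + pi/3) + 1248)/384] = -1875*y**5/64 + 18155*y**4/384 - 2111*y**3/32 + 5037*y**2/128 - 403*y/16 + 4*cos(y + pi/3) + 45/8, which equals f(y).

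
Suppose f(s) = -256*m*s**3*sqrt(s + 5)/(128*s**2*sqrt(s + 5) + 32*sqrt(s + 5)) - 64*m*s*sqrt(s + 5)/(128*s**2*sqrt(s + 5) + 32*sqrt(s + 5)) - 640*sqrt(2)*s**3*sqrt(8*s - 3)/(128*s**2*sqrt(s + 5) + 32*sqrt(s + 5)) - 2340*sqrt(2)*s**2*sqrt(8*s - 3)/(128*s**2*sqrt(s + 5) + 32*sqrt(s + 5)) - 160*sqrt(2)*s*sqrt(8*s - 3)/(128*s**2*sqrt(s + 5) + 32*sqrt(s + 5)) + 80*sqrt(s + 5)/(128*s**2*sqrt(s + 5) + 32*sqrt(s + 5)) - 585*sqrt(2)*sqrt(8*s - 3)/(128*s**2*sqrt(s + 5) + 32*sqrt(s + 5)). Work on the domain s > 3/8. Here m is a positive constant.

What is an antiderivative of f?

Integrate term by term and add the pieces.
Check: d/ds[-m*s**2 - 5*s*sqrt(s + 5)*sqrt(4*s - 3/2) + 15*sqrt(s + 5)*sqrt(4*s - 3/2)/8 + 5*atan(2*s)/4] = (-256*m*s**3*sqrt(s + 5)*sqrt(8*s - 3) - 64*m*s*sqrt(s + 5)*sqrt(8*s - 3) - 5120*sqrt(2)*s**4 - 16800*sqrt(2)*s**3 + 5740*sqrt(2)*s**2 - 4200*sqrt(2)*s + 80*sqrt(s + 5)*sqrt(8*s - 3) + 1755*sqrt(2))/(128*s**2*sqrt(s + 5)*sqrt(8*s - 3) + 32*sqrt(s + 5)*sqrt(8*s - 3)), which equals f(s).

An antiderivative is F(s) = -m*s**2 - 5*s*sqrt(s + 5)*sqrt(4*s - 3/2) + 15*sqrt(s + 5)*sqrt(4*s - 3/2)/8 + 5*atan(2*s)/4.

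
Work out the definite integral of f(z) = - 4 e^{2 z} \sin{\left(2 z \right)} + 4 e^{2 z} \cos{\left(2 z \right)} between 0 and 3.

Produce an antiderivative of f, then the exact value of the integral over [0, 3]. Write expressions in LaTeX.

Antiderivative: F(z) = 2 e^{2 z} \cos{\left(2 z \right)}; value = -2 + 2 e^{6} \cos{\left(6 \right)}

f has the shape u'v + uv' for u = 2 \cos{\left(2 z \right)} and v = e^{2 z} — it is the derivative of the product u*v.
F(z) = 2 e^{2 z} \cos{\left(2 z \right)} is an antiderivative of f.
Check: d/dz[2 e^{2 z} \cos{\left(2 z \right)}] = - 4 e^{2 z} \sin{\left(2 z \right)} + 4 e^{2 z} \cos{\left(2 z \right)} = f(z).
F(3) = 2 e^{6} \cos{\left(6 \right)}; F(0) = 2.
Integral = F(3) - F(0) = -2 + 2 e^{6} \cos{\left(6 \right)}.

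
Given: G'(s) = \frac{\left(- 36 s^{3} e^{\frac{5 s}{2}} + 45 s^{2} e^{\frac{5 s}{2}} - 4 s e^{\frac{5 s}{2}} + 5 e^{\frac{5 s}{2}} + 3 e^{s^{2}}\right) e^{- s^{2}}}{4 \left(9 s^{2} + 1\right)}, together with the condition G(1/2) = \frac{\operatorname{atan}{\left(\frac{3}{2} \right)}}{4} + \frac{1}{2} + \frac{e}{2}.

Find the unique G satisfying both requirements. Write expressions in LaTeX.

Differentiate the proposed G(s) back; it has to land on the given G'(s).
A general antiderivative is \frac{e^{- s^{2} + \frac{5 s}{2}}}{2} + \frac{\operatorname{atan}{\left(3 s \right)}}{4} + C.
The condition gives C = \frac{\operatorname{atan}{\left(\frac{3}{2} \right)}}{4} + \frac{1}{2} + \frac{e}{2} - (\frac{\operatorname{atan}{\left(\frac{3}{2} \right)}}{4} + \frac{e}{2}) = \frac{1}{2}.
So G(s) = \frac{e^{- s^{2} + \frac{5 s}{2}}}{2} + \frac{\operatorname{atan}{\left(3 s \right)}}{4} + \frac{1}{2}.
Check: d/ds[\frac{e^{- s^{2} + \frac{5 s}{2}}}{2} + \frac{\operatorname{atan}{\left(3 s \right)}}{4} + \frac{1}{2}] = \frac{- 36 s^{3} e^{\frac{5 s}{2}} e^{- s^{2}} + 45 s^{2} e^{\frac{5 s}{2}} e^{- s^{2}} - 4 s e^{\frac{5 s}{2}} e^{- s^{2}} + 5 e^{\frac{5 s}{2}} e^{- s^{2}} + 3}{36 s^{2} + 4}, which equals G'(s).

G(s) = \frac{e^{- s^{2} + \frac{5 s}{2}}}{2} + \frac{\operatorname{atan}{\left(3 s \right)}}{4} + \frac{1}{2}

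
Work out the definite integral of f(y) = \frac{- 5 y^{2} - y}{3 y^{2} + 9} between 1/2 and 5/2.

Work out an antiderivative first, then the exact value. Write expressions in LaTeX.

Antiderivative: F(y) = - \frac{5 y}{3} - \frac{\log{\left(y^{2} + 3 \right)}}{6} + \frac{5 \sqrt{3} \operatorname{atan}{\left(\frac{\sqrt{3} y}{3} \right)}}{3}; value = - \frac{10}{3} - \frac{5 \sqrt{3} \operatorname{atan}{\left(\frac{\sqrt{3}}{6} \right)}}{3} - \frac{\log{\left(\frac{37}{4} \right)}}{6} + \frac{\log{\left(\frac{13}{4} \right)}}{6} + \frac{5 \sqrt{3} \operatorname{atan}{\left(\frac{5 \sqrt{3}}{6} \right)}}{3}

An antiderivative F(y) passes only if d/dy[F] lands on f(y) exactly.
F(y) = - \frac{5 y}{3} - \frac{\log{\left(y^{2} + 3 \right)}}{6} + \frac{5 \sqrt{3} \operatorname{atan}{\left(\frac{\sqrt{3} y}{3} \right)}}{3} is an antiderivative of f.
Check: d/dy[- \frac{5 y}{3} - \frac{\log{\left(y^{2} + 3 \right)}}{6} + \frac{5 \sqrt{3} \operatorname{atan}{\left(\frac{\sqrt{3} y}{3} \right)}}{3}] = \frac{- 5 y^{2} - y}{3 y^{2} + 9} = f(y).
F(5/2) = - \frac{25}{6} - \frac{\log{\left(\frac{37}{4} \right)}}{6} + \frac{5 \sqrt{3} \operatorname{atan}{\left(\frac{5 \sqrt{3}}{6} \right)}}{3}; F(1/2) = - \frac{5}{6} - \frac{\log{\left(\frac{13}{4} \right)}}{6} + \frac{5 \sqrt{3} \operatorname{atan}{\left(\frac{\sqrt{3}}{6} \right)}}{3}.
Integral = F(5/2) - F(1/2) = - \frac{10}{3} - \frac{5 \sqrt{3} \operatorname{atan}{\left(\frac{\sqrt{3}}{6} \right)}}{3} - \frac{\log{\left(\frac{37}{4} \right)}}{6} + \frac{\log{\left(\frac{13}{4} \right)}}{6} + \frac{5 \sqrt{3} \operatorname{atan}{\left(\frac{5 \sqrt{3}}{6} \right)}}{3}.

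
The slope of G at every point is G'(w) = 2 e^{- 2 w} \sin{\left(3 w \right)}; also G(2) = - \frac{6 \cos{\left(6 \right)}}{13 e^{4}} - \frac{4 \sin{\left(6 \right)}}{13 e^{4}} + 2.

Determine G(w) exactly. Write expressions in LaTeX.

G(w) = 2 - \frac{4 e^{- 2 w} \sin{\left(3 w \right)}}{13} - \frac{6 e^{- 2 w} \cos{\left(3 w \right)}}{13}

Recover the given G'(w) by differentiating a candidate G(w); any mismatch rules it out.
A general antiderivative is - \frac{4 e^{- 2 w} \sin{\left(3 w \right)}}{13} - \frac{6 e^{- 2 w} \cos{\left(3 w \right)}}{13} + C.
The condition gives C = - \frac{6 \cos{\left(6 \right)}}{13 e^{4}} - \frac{4 \sin{\left(6 \right)}}{13 e^{4}} + 2 - (- \frac{6 \cos{\left(6 \right)}}{13 e^{4}} - \frac{4 \sin{\left(6 \right)}}{13 e^{4}}) = 2.
So G(w) = 2 - \frac{4 e^{- 2 w} \sin{\left(3 w \right)}}{13} - \frac{6 e^{- 2 w} \cos{\left(3 w \right)}}{13}.
Check: d/dw[2 - \frac{4 e^{- 2 w} \sin{\left(3 w \right)}}{13} - \frac{6 e^{- 2 w} \cos{\left(3 w \right)}}{13}] = 2 e^{- 2 w} \sin{\left(3 w \right)} = G'(w).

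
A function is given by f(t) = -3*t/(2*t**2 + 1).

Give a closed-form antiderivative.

f matches the chain-rule pattern g'(h)*h' with inner function h(t) = t**2 + 1/2; substituting u = h(t) collapses the integral.
Check: d/dt[-3*log(t**2 + 1/2)/4] = -3*t/(2*t**2 + 1) = f(t).

An antiderivative is F(t) = -3*log(t**2 + 1/2)/4.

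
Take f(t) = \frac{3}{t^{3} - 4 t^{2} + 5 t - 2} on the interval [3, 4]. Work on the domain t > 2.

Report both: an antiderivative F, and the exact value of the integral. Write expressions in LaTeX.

Antiderivative: F(t) = 3 \log{\left(t - 2 \right)} - 3 \log{\left(t - 1 \right)} + \frac{3}{t - 1}; value = - 3 \log{\left(3 \right)} - \frac{1}{2} + 6 \log{\left(2 \right)}

Factor the denominator (\left(t - 2\right) \left(t - 1\right)^{2}) and decompose: f = - \frac{3}{t - 1} - \frac{3}{\left(t - 1\right)^{2}} + \frac{3}{t - 2}; each piece integrates to a log, atan, or power term.
F(t) = 3 \log{\left(t - 2 \right)} - 3 \log{\left(t - 1 \right)} + \frac{3}{t - 1} is an antiderivative of f.
Check: d/dt[3 \log{\left(t - 2 \right)} - 3 \log{\left(t - 1 \right)} + \frac{3}{t - 1}] = \frac{3}{t^{3} - 4 t^{2} + 5 t - 2} = f(t).
F(4) = - 3 \log{\left(3 \right)} + 1 + 3 \log{\left(2 \right)}; F(3) = \frac{3}{2} - 3 \log{\left(2 \right)}.
Integral = F(4) - F(3) = - 3 \log{\left(3 \right)} - \frac{1}{2} + 6 \log{\left(2 \right)}.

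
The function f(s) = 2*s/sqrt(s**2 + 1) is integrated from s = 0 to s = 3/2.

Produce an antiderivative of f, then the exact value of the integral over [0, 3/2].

f matches the chain-rule pattern g'(h)*h' with inner function h(s) = s**2 + 1; substituting u = h(s) collapses the integral.
F(s) = 2*sqrt(s**2 + 1) is an antiderivative of f.
Check: d/ds[2*sqrt(s**2 + 1)] = 2*s/sqrt(s**2 + 1) = f(s).
F(3/2) = sqrt(13); F(0) = 2.
Integral = F(3/2) - F(0) = -2 + sqrt(13).

Antiderivative: F(s) = 2*sqrt(s**2 + 1); value = -2 + sqrt(13)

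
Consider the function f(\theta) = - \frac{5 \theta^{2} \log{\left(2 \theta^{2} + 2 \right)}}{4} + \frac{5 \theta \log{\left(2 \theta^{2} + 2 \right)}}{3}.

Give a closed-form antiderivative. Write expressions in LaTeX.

An antiderivative is F(\theta) = \frac{5 \left(- 3 \theta^{3} \log{\left(2 \theta^{2} + 2 \right)} + 2 \theta^{3} + 6 \theta^{2} \log{\left(2 \theta^{2} + 2 \right)} - 6 \theta^{2} - 6 \theta + 6 \log{\left(\theta^{2} + 1 \right)} + 6 \operatorname{atan}{\left(\theta \right)}\right)}{36}.

The integrand splits into summands that can be handled one at a time.
Check: d/d\theta[\frac{5 \left(- 3 \theta^{3} \log{\left(2 \theta^{2} + 2 \right)} + 2 \theta^{3} + 6 \theta^{2} \log{\left(2 \theta^{2} + 2 \right)} - 6 \theta^{2} - 6 \theta + 6 \log{\left(\theta^{2} + 1 \right)} + 6 \operatorname{atan}{\left(\theta \right)}\right)}{36}] = - \frac{5 \theta^{2} \log{\left(\theta^{2} + 1 \right)}}{4} - \frac{5 \theta^{2} \log{\left(2 \right)}}{4} + \frac{5 \theta \log{\left(\theta^{2} + 1 \right)}}{3} + \frac{5 \theta \log{\left(2 \right)}}{3}, which equals f(\theta).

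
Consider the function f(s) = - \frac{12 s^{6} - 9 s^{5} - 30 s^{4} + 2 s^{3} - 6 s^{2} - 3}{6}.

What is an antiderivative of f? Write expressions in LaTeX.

Any candidate F(s) must reproduce f(s) exactly when differentiated.
Check: d/ds[- \frac{2 s^{7}}{7} + \frac{s^{6}}{4} + s^{5} - \frac{s^{4}}{12} + \frac{s^{3}}{3} + \frac{s}{2}] = - 2 s^{6} + \frac{3 s^{5}}{2} + 5 s^{4} - \frac{s^{3}}{3} + s^{2} + \frac{1}{2}, which equals f(s).

An antiderivative is F(s) = - \frac{2 s^{7}}{7} + \frac{s^{6}}{4} + s^{5} - \frac{s^{4}}{12} + \frac{s^{3}}{3} + \frac{s}{2}.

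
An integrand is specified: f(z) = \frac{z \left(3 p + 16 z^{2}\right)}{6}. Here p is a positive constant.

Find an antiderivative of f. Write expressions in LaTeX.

For F(z) to be correct the identity F'(z) - f(z) = 0 must hold.
Check: d/dz[\frac{z^{2} \left(3 p + 8 z^{2}\right)}{12}] = \frac{p z}{2} + \frac{8 z^{3}}{3}, which equals f(z).

An antiderivative is F(z) = \frac{z^{2} \left(3 p + 8 z^{2}\right)}{12}.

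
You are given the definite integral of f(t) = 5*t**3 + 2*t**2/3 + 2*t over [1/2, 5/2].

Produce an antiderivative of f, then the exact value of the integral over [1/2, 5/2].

Integrate term by term and add the pieces.
F(t) = 5*t**4/4 + 2*t**3/9 + t**2 is an antiderivative of f.
Check: d/dt[5*t**4/4 + 2*t**3/9 + t**2] = 5*t**3 + 2*t**2/3 + 2*t = f(t).
F(5/2) = 33725/576; F(1/2) = 205/576.
Integral = F(5/2) - F(1/2) = 2095/36.

Antiderivative: F(t) = 5*t**4/4 + 2*t**3/9 + t**2; value = 2095/36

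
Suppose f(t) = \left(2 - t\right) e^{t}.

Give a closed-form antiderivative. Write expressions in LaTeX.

An antiderivative is F(t) = - \left(t - 3\right) e^{t}.

Recognize the product-rule pattern: f = u'v + uv' with u = 3 - t, v = e^{t}, so integration by parts undoes it.
Check: d/dt[- \left(t - 3\right) e^{t}] = - t e^{t} + 2 e^{t}, which equals f(t).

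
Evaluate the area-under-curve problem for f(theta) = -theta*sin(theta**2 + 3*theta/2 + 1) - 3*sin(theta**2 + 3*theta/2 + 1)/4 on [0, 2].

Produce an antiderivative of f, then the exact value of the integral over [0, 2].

Antiderivative: F(theta) = cos(theta**2 + 3*theta/2 + 1)/2; value = -cos(1)/2 + cos(8)/2

f matches the chain-rule pattern g'(h)*h' with inner function h(theta) = theta**2 + 3*theta/2 + 1; substituting u = h(theta) collapses the integral.
F(theta) = cos(theta**2 + 3*theta/2 + 1)/2 is an antiderivative of f.
Check: d/dtheta[cos(theta**2 + 3*theta/2 + 1)/2] = -theta*sin(theta**2 + 3*theta/2 + 1) - 3*sin(theta**2 + 3*theta/2 + 1)/4 = f(theta).
F(2) = cos(8)/2; F(0) = cos(1)/2.
Integral = F(2) - F(0) = -cos(1)/2 + cos(8)/2.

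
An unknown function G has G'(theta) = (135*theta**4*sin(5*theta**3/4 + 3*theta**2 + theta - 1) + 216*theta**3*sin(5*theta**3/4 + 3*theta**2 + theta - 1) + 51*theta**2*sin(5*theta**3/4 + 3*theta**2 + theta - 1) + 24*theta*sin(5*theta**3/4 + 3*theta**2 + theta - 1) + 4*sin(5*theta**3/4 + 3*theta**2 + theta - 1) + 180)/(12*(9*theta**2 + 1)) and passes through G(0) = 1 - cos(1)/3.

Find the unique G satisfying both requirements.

G(theta) = -cos(5*theta**3/4 + 3*theta**2 + theta - 1)/3 + 5*atan(3*theta) + 1

Since d/dtheta undoes antidifferentiation here, G(theta) must give back the stated G'(theta).
A general antiderivative is -cos(5*theta**3/4 + 3*theta**2 + theta - 1)/3 + 5*atan(3*theta) + C.
The condition gives C = 1 - cos(1)/3 - (-cos(1)/3) = 1.
So G(theta) = -cos(5*theta**3/4 + 3*theta**2 + theta - 1)/3 + 5*atan(3*theta) + 1.
Check: d/dtheta[-cos(5*theta**3/4 + 3*theta**2 + theta - 1)/3 + 5*atan(3*theta) + 1] = (135*theta**4*sin(5*theta**3/4 + 3*theta**2 + theta - 1) + 216*theta**3*sin(5*theta**3/4 + 3*theta**2 + theta - 1) + 51*theta**2*sin(5*theta**3/4 + 3*theta**2 + theta - 1) + 24*theta*sin(5*theta**3/4 + 3*theta**2 + theta - 1) + 4*sin(5*theta**3/4 + 3*theta**2 + theta - 1) + 180)/(108*theta**2 + 12), which equals G'(theta).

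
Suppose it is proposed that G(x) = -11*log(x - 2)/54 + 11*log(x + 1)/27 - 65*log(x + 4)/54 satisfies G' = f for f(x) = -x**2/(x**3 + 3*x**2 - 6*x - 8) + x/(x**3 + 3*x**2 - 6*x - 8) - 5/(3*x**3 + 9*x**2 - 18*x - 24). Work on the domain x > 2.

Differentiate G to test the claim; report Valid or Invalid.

Valid - the claim checks out under differentiation.

d/dx[G] = (-3*x**2 + 3*x - 5)/(3*x**3 + 9*x**2 - 18*x - 24)
This equals f(x) exactly, so the claim holds.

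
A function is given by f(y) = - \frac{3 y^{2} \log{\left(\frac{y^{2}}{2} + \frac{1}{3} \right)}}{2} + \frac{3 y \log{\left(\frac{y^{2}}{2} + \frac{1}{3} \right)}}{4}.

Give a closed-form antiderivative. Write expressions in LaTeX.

An antiderivative is F(y) = - \frac{y^{3} \log{\left(\frac{y^{2}}{2} + \frac{1}{3} \right)}}{2} + \frac{y^{3}}{3} + \frac{3 y^{2} \log{\left(\frac{y^{2}}{2} + \frac{1}{3} \right)}}{8} - \frac{3 y^{2}}{8} - \frac{2 y}{3} + \frac{\log{\left(y^{2} + \frac{2}{3} \right)}}{4} + \frac{2 \sqrt{6} \operatorname{atan}{\left(\frac{\sqrt{6} y}{2} \right)}}{9}.

Integrate term by term and add the pieces.
Check: d/dy[- \frac{y^{3} \log{\left(\frac{y^{2}}{2} + \frac{1}{3} \right)}}{2} + \frac{y^{3}}{3} + \frac{3 y^{2} \log{\left(\frac{y^{2}}{2} + \frac{1}{3} \right)}}{8} - \frac{3 y^{2}}{8} - \frac{2 y}{3} + \frac{\log{\left(y^{2} + \frac{2}{3} \right)}}{4} + \frac{2 \sqrt{6} \operatorname{atan}{\left(\frac{\sqrt{6} y}{2} \right)}}{9}] = - \frac{3 y^{2} \log{\left(3 y^{2} + 2 \right)}}{2} + \frac{3 y^{2} \log{\left(6 \right)}}{2} + \frac{3 y \log{\left(3 y^{2} + 2 \right)}}{4} - \frac{3 y \log{\left(6 \right)}}{4}, which equals f(y).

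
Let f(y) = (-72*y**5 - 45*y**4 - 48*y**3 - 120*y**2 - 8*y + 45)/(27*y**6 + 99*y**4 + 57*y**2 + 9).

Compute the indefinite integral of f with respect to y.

F(y) = 5*y/(3*y**2 + 1) - 4*log(y**2 + 3)/3 + C

Any candidate F(y) must reproduce f(y) exactly when differentiated.
Check: d/dy[5*y/(3*y**2 + 1) - 4*log(y**2 + 3)/3] = (-72*y**5 - 45*y**4 - 48*y**3 - 120*y**2 - 8*y + 45)/(27*y**6 + 99*y**4 + 57*y**2 + 9) = f(y).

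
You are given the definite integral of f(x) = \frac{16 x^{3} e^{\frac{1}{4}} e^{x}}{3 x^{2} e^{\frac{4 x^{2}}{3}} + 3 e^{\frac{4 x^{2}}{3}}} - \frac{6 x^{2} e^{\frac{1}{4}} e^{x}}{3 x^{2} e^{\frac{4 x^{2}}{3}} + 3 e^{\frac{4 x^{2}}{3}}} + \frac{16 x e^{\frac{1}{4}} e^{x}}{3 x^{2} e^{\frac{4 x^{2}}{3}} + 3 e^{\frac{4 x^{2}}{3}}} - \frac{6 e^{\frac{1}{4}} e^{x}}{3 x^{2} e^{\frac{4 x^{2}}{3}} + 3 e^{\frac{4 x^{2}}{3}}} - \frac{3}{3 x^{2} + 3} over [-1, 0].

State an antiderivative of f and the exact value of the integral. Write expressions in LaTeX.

Antiderivative: F(x) = - 2 e^{- \frac{4 x^{2}}{3} + x + \frac{1}{4}} - \operatorname{atan}{\left(x \right)}; value = - 2 e^{\frac{1}{4}} - \frac{\pi}{4} + \frac{2}{e^{\frac{25}{12}}}

The integrand splits into summands that can be handled one at a time.
F(x) = - 2 e^{- \frac{4 x^{2}}{3} + x + \frac{1}{4}} - \operatorname{atan}{\left(x \right)} is an antiderivative of f.
Check: d/dx[- 2 e^{- \frac{4 x^{2}}{3} + x + \frac{1}{4}} - \operatorname{atan}{\left(x \right)}] = \frac{16 x^{3} e^{\frac{1}{4}} e^{x} e^{- \frac{4 x^{2}}{3}} - 6 x^{2} e^{\frac{1}{4}} e^{x} e^{- \frac{4 x^{2}}{3}} + 16 x e^{\frac{1}{4}} e^{x} e^{- \frac{4 x^{2}}{3}} - 6 e^{\frac{1}{4}} e^{x} e^{- \frac{4 x^{2}}{3}} - 3}{3 x^{2} + 3}, which equals f(x).
F(0) = - 2 e^{\frac{1}{4}}; F(-1) = - \frac{2}{e^{\frac{25}{12}}} + \frac{\pi}{4}.
Integral = F(0) - F(-1) = - 2 e^{\frac{1}{4}} - \frac{\pi}{4} + \frac{2}{e^{\frac{25}{12}}}.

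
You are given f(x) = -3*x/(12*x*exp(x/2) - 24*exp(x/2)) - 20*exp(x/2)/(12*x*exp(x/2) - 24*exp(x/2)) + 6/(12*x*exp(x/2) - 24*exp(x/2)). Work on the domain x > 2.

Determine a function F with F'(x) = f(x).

Integrate term by term and add the pieces.
Check: d/dx[-5*log(2*x - 4)/3 + exp(-x/2)/2] = (-3*x - 20*exp(x/2) + 6)/(12*x*exp(x/2) - 24*exp(x/2)), which equals f(x).

An antiderivative is F(x) = -5*log(2*x - 4)/3 + exp(-x/2)/2.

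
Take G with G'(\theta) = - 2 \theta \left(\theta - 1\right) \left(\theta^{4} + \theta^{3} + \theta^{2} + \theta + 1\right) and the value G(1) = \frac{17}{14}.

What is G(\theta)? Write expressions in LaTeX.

G(\theta) = - \frac{4 \theta^{7} - 14 \theta^{2} - 7}{14}

For G(\theta) to be correct, d/d\theta[G] must agree with the stated G'(\theta) identically.
A general antiderivative is - \frac{2 \theta^{7}}{7} + \theta^{2} + C.
The condition gives C = \frac{17}{14} - (\frac{5}{7}) = \frac{1}{2}.
So G(\theta) = - \frac{4 \theta^{7} - 14 \theta^{2} - 7}{14}.
Check: d/d\theta[- \frac{4 \theta^{7} - 14 \theta^{2} - 7}{14}] = - 2 \theta^{6} + 2 \theta, which equals G'(\theta).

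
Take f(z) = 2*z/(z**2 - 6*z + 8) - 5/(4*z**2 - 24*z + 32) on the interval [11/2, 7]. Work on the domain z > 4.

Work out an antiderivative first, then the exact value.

Antiderivative: F(z) = -(-27*log(z - 4) + 11*log(z - 2))/8; value = -11*log(5)/8 - 27*log(3/2)/8 + 11*log(7/2)/8 + 27*log(3)/8

The denominator factors as 4*(z - 4)*(z - 2); partial fractions split f into directly integrable pieces: -11/(8*(z - 2)) + 27/(8*(z - 4)).
F(z) = -(-27*log(z - 4) + 11*log(z - 2))/8 is an antiderivative of f.
Check: d/dz[-(-27*log(z - 4) + 11*log(z - 2))/8] = (8*z - 5)/(4*z**2 - 24*z + 32), which equals f(z).
F(7) = -11*log(5)/8 + 27*log(3)/8; F(11/2) = -11*log(7/2)/8 + 27*log(3/2)/8.
Integral = F(7) - F(11/2) = -11*log(5)/8 - 27*log(3/2)/8 + 11*log(7/2)/8 + 27*log(3)/8.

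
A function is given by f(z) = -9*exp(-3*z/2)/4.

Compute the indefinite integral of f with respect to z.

F(z) = 3*exp(-3*z/2)/2 + C

Any candidate F(z) must reproduce f(z) exactly when differentiated.
Check: d/dz[3*exp(-3*z/2)/2] = -9*exp(-3*z/2)/4 = f(z).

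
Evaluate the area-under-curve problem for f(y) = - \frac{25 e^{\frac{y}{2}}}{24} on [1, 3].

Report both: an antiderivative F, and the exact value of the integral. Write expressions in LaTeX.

Antiderivative: F(y) = - \frac{25 e^{\frac{y}{2}}}{12}; value = - \frac{25 e^{\frac{3}{2}}}{12} + \frac{25 e^{\frac{1}{2}}}{12}

Any candidate F(y) must reproduce f(y) exactly when differentiated.
F(y) = - \frac{25 e^{\frac{y}{2}}}{12} is an antiderivative of f.
Check: d/dy[- \frac{25 e^{\frac{y}{2}}}{12}] = - \frac{25 e^{\frac{y}{2}}}{24} = f(y).
F(3) = - \frac{25 e^{\frac{3}{2}}}{12}; F(1) = - \frac{25 e^{\frac{1}{2}}}{12}.
Integral = F(3) - F(1) = - \frac{25 e^{\frac{3}{2}}}{12} + \frac{25 e^{\frac{1}{2}}}{12}.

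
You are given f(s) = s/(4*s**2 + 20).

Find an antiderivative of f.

f matches the chain-rule pattern g'(h)*h' with inner function h(s) = s**2 + 5; substituting u = h(s) collapses the integral.
Check: d/ds[log(s**2 + 5)/8] = s/(4*s**2 + 20) = f(s).

An antiderivative is F(s) = log(s**2 + 5)/8.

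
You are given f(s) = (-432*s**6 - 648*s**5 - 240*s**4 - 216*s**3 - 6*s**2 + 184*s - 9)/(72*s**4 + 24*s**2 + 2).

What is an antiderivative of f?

Any candidate F(s) must reproduce f(s) exactly when differentiated.
Check: d/ds[-8*s**5/(4*s**2 + 2/3) - 18*s**4/(4*s**2 + 2/3) - 20*s**3/(12*s**2 + 2) - 16*s**2/(12*s**2 + 2) - 3*s/(4*s**2 + 2/3) - 6/(4*s**2 + 2/3)] = (-432*s**6 - 648*s**5 - 240*s**4 - 216*s**3 - 6*s**2 + 184*s - 9)/(72*s**4 + 24*s**2 + 2) = f(s).

An antiderivative is F(s) = -8*s**5/(4*s**2 + 2/3) - 18*s**4/(4*s**2 + 2/3) - 20*s**3/(12*s**2 + 2) - 16*s**2/(12*s**2 + 2) - 3*s/(4*s**2 + 2/3) - 6/(4*s**2 + 2/3).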